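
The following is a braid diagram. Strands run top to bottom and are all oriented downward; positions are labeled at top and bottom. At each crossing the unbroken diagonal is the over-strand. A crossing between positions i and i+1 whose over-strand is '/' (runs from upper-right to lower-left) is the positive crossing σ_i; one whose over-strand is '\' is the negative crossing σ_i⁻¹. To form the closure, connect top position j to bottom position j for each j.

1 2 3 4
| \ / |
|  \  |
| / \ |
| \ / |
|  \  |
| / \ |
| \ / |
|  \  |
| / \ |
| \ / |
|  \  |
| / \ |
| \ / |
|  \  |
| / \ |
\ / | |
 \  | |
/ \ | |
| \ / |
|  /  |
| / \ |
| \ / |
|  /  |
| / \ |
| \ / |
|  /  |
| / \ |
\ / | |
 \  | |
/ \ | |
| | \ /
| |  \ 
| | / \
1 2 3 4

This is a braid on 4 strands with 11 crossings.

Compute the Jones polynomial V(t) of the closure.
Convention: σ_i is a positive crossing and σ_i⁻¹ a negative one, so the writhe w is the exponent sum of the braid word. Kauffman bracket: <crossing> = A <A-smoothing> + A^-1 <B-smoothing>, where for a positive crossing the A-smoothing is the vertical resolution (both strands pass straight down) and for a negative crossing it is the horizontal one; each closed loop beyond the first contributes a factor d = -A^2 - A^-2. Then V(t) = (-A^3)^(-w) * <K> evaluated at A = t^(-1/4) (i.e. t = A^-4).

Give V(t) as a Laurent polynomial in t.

Reading the diagram top to bottom ('/'-over between positions i,i+1 = s_i, '\'-over = s_i^-1): braid word = s2^-1 s2^-1 s2^-1 s2^-1 s2^-1 s1^-1 s2 s2 s2 s1^-1 s3^-1.
The presented braid s2^-1 s2^-1 s2^-1 s2^-1 s2^-1 s1^-1 s2 s2 s2 s1^-1 s3^-1 on 4 strands reduces by inverse Markov moves (closure unchanged at each step):
  Destabilize: the word has the form β·s3^-1 where s3^-1 occurs only as the final letter (β ∈ B_3); drop it and the last strand → 3 strands.
Reduced to β = s2^-1 s2^-1 s2^-1 s2^-1 s2^-1 s1^-1 s2 s2 s2 s1^-1 on 3 strands, 10 crossings.
Compute on β:
Braid: s2^-1 s2^-1 s2^-1 s2^-1 s2^-1 s1^-1 s2 s2 s2 s1^-1 on 3 strands, 10 crossings.
Writhe w = (#positive) - (#negative) = 3 - 7 = -4.
Enumerate smoothing states for the bracket polynomial. There are 2^10 = 1024 states.
Smooth each crossing (0=||, 1=⌣⌢); contribution A^(Σ sign_k(1-2s_k)) * d^(L-1).
Tabulate the states by total A-exponent and number of loops L (A-exp: L × count):
  A^10: L=6 ×1
  A^8: L=5 ×10
  A^6: L=4 ×35, L=6 ×10
  A^4: L=3 ×60, L=5 ×50, L=7 ×10
  A^2: L=2 ×55, L=4 ×100, L=6 ×50, L=8 ×5
  A^0: L=1 ×25, L=3 ×101, L=5 ×100, L=7 ×25, L=9 ×1
  A^-2: L=2 ×55, L=4 ×100, L=6 ×50, L=8 ×5
  A^-4: L=1 ×6, L=3 ×54, L=5 ×50, L=7 ×10
  A^-6: L=2 ×9, L=4 ×26, L=6 ×10
  A^-8: L=3 ×5, L=5 ×5
  A^-10: L=4 ×1
Each group contributes A^e * Σ count * d^(L-1):
Powers of d = -A^2 - A^-2: d^2 = A^4 + 2 + A^-4; d^3 = -A^6 - 3*A^2 - 3*A^-2 - A^-6; d^4 = A^8 + 4*A^4 + 6 + 4*A^-4 + A^-8; d^5 = -A^10 - 5*A^6 - 10*A^2 - 10*A^-2 - 5*A^-6 - A^-10; d^6 = A^12 + 6*A^8 + 15*A^4 + 20 + 15*A^-4 + 6*A^-8 + A^-12; d^7 = -A^14 - 7*A^10 - 21*A^6 - 35*A^2 - 35*A^-2 - 21*A^-6 - 7*A^-10 - A^-14; d^8 = A^16 + 8*A^12 + 28*A^8 + 56*A^4 + 70 + 56*A^-4 + 28*A^-8 + 8*A^-12 + A^-16.
  A^10 * (d^5) = -A^20 - 5*A^16 - 10*A^12 - 10*A^8 - 5*A^4 - 1
  A^8 * (10*d^4) = 10*A^16 + 40*A^12 + 60*A^8 + 40*A^4 + 10
  A^6 * (35*d^3 + 10*d^5) = -10*A^16 - 85*A^12 - 205*A^8 - 205*A^4 - 85 - 10*A^-4
  A^4 * (60*d^2 + 50*d^4 + 10*d^6) = 10*A^16 + 110*A^12 + 410*A^8 + 620*A^4 + 410 + 110*A^-4 + 10*A^-8
  A^2 * (55*d + 100*d^3 + 50*d^5 + 5*d^7) = -5*A^16 - 85*A^12 - 455*A^8 - 1030*A^4 - 1030 - 455*A^-4 - 85*A^-8 - 5*A^-12
  A^0 * (25 + 101*d^2 + 100*d^4 + 25*d^6 + d^8) = A^16 + 33*A^12 + 278*A^8 + 932*A^4 + 1397 + 932*A^-4 + 278*A^-8 + 33*A^-12 + A^-16
  A^-2 * (55*d + 100*d^3 + 50*d^5 + 5*d^7) = -5*A^12 - 85*A^8 - 455*A^4 - 1030 - 1030*A^-4 - 455*A^-8 - 85*A^-12 - 5*A^-16
  A^-4 * (6 + 54*d^2 + 50*d^4 + 10*d^6) = 10*A^8 + 110*A^4 + 404 + 614*A^-4 + 404*A^-8 + 110*A^-12 + 10*A^-16
  A^-6 * (9*d + 26*d^3 + 10*d^5) = -10*A^4 - 76 - 187*A^-4 - 187*A^-8 - 76*A^-12 - 10*A^-16
  A^-8 * (5*d^2 + 5*d^4) = 5 + 25*A^-4 + 40*A^-8 + 25*A^-12 + 5*A^-16
  A^-10 * (d^3) = -A^-4 - 3*A^-8 - 3*A^-12 - A^-16
Summing the groups: <K> = -A^20 + A^16 - 2*A^12 + 3*A^8 - 3*A^4 + 4 - 2*A^-4 + 2*A^-8 - A^-12
Normalise by the writhe: (-A^3)^(-w) = (-A^3)^(4) = A^12, so f(A) = A^12 * <K> = -A^32 + A^28 - 2*A^24 + 3*A^20 - 3*A^16 + 4*A^12 - 2*A^8 + 2*A^4 - 1.
Substitute A = t^(-1/4), i.e. A^e → t^(-e/4): V(t) = -1 + 2*t^-1 - 2*t^-2 + 4*t^-3 - 3*t^-4 + 3*t^-5 - 2*t^-6 + t^-7 - t^-8

Answer: -1 + 2*t^-1 - 2*t^-2 + 4*t^-3 - 3*t^-4 + 3*t^-5 - 2*t^-6 + t^-7 - t^-8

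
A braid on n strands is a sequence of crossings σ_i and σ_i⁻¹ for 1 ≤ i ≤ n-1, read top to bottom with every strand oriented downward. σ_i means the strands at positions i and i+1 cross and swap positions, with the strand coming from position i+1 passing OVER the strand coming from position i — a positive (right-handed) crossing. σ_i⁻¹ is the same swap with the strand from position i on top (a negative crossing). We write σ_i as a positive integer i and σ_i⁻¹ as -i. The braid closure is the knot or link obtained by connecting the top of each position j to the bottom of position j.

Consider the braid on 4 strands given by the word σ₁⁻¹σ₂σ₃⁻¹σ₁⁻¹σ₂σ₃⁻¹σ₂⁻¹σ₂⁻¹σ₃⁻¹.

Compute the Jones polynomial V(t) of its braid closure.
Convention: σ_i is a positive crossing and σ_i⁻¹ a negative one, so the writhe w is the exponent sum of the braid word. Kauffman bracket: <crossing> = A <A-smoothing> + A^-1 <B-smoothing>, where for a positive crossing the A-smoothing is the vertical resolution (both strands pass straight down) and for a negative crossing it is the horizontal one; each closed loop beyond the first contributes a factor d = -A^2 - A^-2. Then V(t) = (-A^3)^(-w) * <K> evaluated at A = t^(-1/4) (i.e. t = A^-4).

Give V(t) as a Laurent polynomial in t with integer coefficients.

Braid: s1^-1 s2 s3^-1 s1^-1 s2 s3^-1 s2^-1 s2^-1 s3^-1 on 4 strands, 9 crossings.
Writhe w = (#positive) - (#negative) = 2 - 7 = -5.
Computing the Kauffman bracket via state sum. There are 2^9 = 512 states.
Smooth each crossing (0=||, 1=⌣⌢); contribution A^(Σ sign_k(1-2s_k)) * d^(L-1).
Tabulate the states by total A-exponent and number of loops L (A-exp: L × count):
  A^9: L=5 ×1
  A^7: L=4 ×9
  A^5: L=3 ×33, L=5 ×3
  A^3: L=2 ×59, L=4 ×25
  A^1: L=1 ×42, L=3 ×80, L=5 ×4
  A^-1: L=2 ×93, L=4 ×33
  A^-3: L=1 ×19, L=3 ×58, L=5 ×7
  A^-5: L=2 ×19, L=4 ×16, L=6 ×1
  A^-7: L=3 ×7, L=5 ×2
  A^-9: L=4 ×1
Each group contributes A^e * Σ count * d^(L-1):
Powers of d = -A^2 - A^-2: d^2 = A^4 + 2 + A^-4; d^3 = -A^6 - 3*A^2 - 3*A^-2 - A^-6; d^4 = A^8 + 4*A^4 + 6 + 4*A^-4 + A^-8; d^5 = -A^10 - 5*A^6 - 10*A^2 - 10*A^-2 - 5*A^-6 - A^-10.
  A^9 * (d^4) = A^17 + 4*A^13 + 6*A^9 + 4*A^5 + A
  A^7 * (9*d^3) = -9*A^13 - 27*A^9 - 27*A^5 - 9*A
  A^5 * (33*d^2 + 3*d^4) = 3*A^13 + 45*A^9 + 84*A^5 + 45*A + 3*A^-3
  A^3 * (59*d + 25*d^3) = -25*A^9 - 134*A^5 - 134*A - 25*A^-3
  A^1 * (42 + 80*d^2 + 4*d^4) = 4*A^9 + 96*A^5 + 226*A + 96*A^-3 + 4*A^-7
  A^-1 * (93*d + 33*d^3) = -33*A^5 - 192*A - 192*A^-3 - 33*A^-7
  A^-3 * (19 + 58*d^2 + 7*d^4) = 7*A^5 + 86*A + 177*A^-3 + 86*A^-7 + 7*A^-11
  A^-5 * (19*d + 16*d^3 + d^5) = -A^5 - 21*A - 77*A^-3 - 77*A^-7 - 21*A^-11 - A^-15
  A^-7 * (7*d^2 + 2*d^4) = 2*A + 15*A^-3 + 26*A^-7 + 15*A^-11 + 2*A^-15
  A^-9 * (d^3) = -A^-3 - 3*A^-7 - 3*A^-11 - A^-15
Summing the groups: <K> = A^17 - 2*A^13 + 3*A^9 - 4*A^5 + 4*A - 4*A^-3 + 3*A^-7 - 2*A^-11
Normalise by the writhe: (-A^3)^(-w) = (-A^3)^(5) = -A^15, so f(A) = -A^15 * <K> = -A^32 + 2*A^28 - 3*A^24 + 4*A^20 - 4*A^16 + 4*A^12 - 3*A^8 + 2*A^4.
Substitute A = t^(-1/4), i.e. A^e → t^(-e/4): V(t) = 2*t^-1 - 3*t^-2 + 4*t^-3 - 4*t^-4 + 4*t^-5 - 3*t^-6 + 2*t^-7 - t^-8

Answer: 2*t^-1 - 3*t^-2 + 4*t^-3 - 4*t^-4 + 4*t^-5 - 3*t^-6 + 2*t^-7 - t^-8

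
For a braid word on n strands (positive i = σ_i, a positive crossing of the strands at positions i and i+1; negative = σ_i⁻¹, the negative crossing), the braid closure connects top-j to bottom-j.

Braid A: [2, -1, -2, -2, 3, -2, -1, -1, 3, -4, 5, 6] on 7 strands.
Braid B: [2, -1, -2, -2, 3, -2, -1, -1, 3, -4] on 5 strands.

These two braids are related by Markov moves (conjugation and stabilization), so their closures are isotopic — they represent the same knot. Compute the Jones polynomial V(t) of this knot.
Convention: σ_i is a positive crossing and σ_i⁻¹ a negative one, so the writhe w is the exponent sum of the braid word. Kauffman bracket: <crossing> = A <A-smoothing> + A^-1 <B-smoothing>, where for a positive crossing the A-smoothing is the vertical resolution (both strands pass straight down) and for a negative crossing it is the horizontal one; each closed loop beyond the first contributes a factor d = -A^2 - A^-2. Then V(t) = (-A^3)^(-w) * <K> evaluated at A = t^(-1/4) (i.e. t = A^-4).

Markov-equivalent braids have isotopic closures, hence identical knot invariants. Strip the Markov moves from each word to reach a common short braid β, then compute V(t) once on β.
Braid A: s2 s1^-1 s2^-1 s2^-1 s3 s2^-1 s1^-1 s1^-1 s3 s4^-1 s5 s6 on 7 strands reduces by inverse Markov moves (closure unchanged at each step):
  Destabilize: the word has the form β·s6 where s6 occurs only as the final letter (β ∈ B_6); drop it and the last strand → 6 strands.
  Destabilize: the word has the form β·s5 where s5 occurs only as the final letter (β ∈ B_5); drop it and the last strand → 5 strands.
  Destabilize: the word has the form β·s4^-1 where s4^-1 occurs only as the final letter (β ∈ B_4); drop it and the last strand → 4 strands.
Reduced to β = s2 s1^-1 s2^-1 s2^-1 s3 s2^-1 s1^-1 s1^-1 s3 on 4 strands, 9 crossings.
Braid B: s2 s1^-1 s2^-1 s2^-1 s3 s2^-1 s1^-1 s1^-1 s3 s4^-1 on 5 strands reduces by inverse Markov moves (closure unchanged at each step):
  Destabilize: the word has the form β·s4^-1 where s4^-1 occurs only as the final letter (β ∈ B_4); drop it and the last strand → 4 strands.
Reduced to β = s2 s1^-1 s2^-1 s2^-1 s3 s2^-1 s1^-1 s1^-1 s3 on 4 strands, 9 crossings.
Both give the same β = s2 s1^-1 s2^-1 s2^-1 s3 s2^-1 s1^-1 s1^-1 s3 on 4 strands, so one state sum suffices:
Braid: s2 s1^-1 s2^-1 s2^-1 s3 s2^-1 s1^-1 s1^-1 s3 on 4 strands, 9 crossings.
Writhe w = (#positive) - (#negative) = 3 - 6 = -3.
Computing the Kauffman bracket via state sum. There are 2^9 = 512 states.
Each crossing splits two ways (0=vertical, 1=horizontal). The state's weight is A^(#A-smoothings - #B-smoothings) * d^(loops - 1).
Tabulate the states by total A-exponent and number of loops L (A-exp: L × count):
  A^9: L=6 ×1
  A^7: L=5 ×9
  A^5: L=4 ×35, L=6 ×1
  A^3: L=3 ×73, L=5 ×11
  A^1: L=2 ×82, L=4 ×43, L=6 ×1
  A^-1: L=1 ×40, L=3 ×79, L=5 ×7
  A^-3: L=2 ×63, L=4 ×21
  A^-5: L=1 ×9, L=3 ×26, L=5 ×1
  A^-7: L=2 ×6, L=4 ×3
  A^-9: L=3 ×1
Each group contributes A^e * Σ count * d^(L-1):
Powers of d = -A^2 - A^-2: d^2 = A^4 + 2 + A^-4; d^3 = -A^6 - 3*A^2 - 3*A^-2 - A^-6; d^4 = A^8 + 4*A^4 + 6 + 4*A^-4 + A^-8; d^5 = -A^10 - 5*A^6 - 10*A^2 - 10*A^-2 - 5*A^-6 - A^-10.
  A^9 * (d^5) = -A^19 - 5*A^15 - 10*A^11 - 10*A^7 - 5*A^3 - A^-1
  A^7 * (9*d^4) = 9*A^15 + 36*A^11 + 54*A^7 + 36*A^3 + 9*A^-1
  A^5 * (35*d^3 + d^5) = -A^15 - 40*A^11 - 115*A^7 - 115*A^3 - 40*A^-1 - A^-5
  A^3 * (73*d^2 + 11*d^4) = 11*A^11 + 117*A^7 + 212*A^3 + 117*A^-1 + 11*A^-5
  A^1 * (82*d + 43*d^3 + d^5) = -A^11 - 48*A^7 - 221*A^3 - 221*A^-1 - 48*A^-5 - A^-9
  A^-1 * (40 + 79*d^2 + 7*d^4) = 7*A^7 + 107*A^3 + 240*A^-1 + 107*A^-5 + 7*A^-9
  A^-3 * (63*d + 21*d^3) = -21*A^3 - 126*A^-1 - 126*A^-5 - 21*A^-9
  A^-5 * (9 + 26*d^2 + d^4) = A^3 + 30*A^-1 + 67*A^-5 + 30*A^-9 + A^-13
  A^-7 * (6*d + 3*d^3) = -3*A^-1 - 15*A^-5 - 15*A^-9 - 3*A^-13
  A^-9 * (d^2) = A^-5 + 2*A^-9 + A^-13
Summing the groups: <K> = -A^19 + 3*A^15 - 4*A^11 + 5*A^7 - 6*A^3 + 5*A^-1 - 4*A^-5 + 2*A^-9 - A^-13
Normalise by the writhe: (-A^3)^(-w) = (-A^3)^(3) = -A^9, so f(A) = -A^9 * <K> = A^28 - 3*A^24 + 4*A^20 - 5*A^16 + 6*A^12 - 5*A^8 + 4*A^4 - 2 + A^-4.
Substitute A = t^(-1/4), i.e. A^e → t^(-e/4): V(t) = t - 2 + 4*t^-1 - 5*t^-2 + 6*t^-3 - 5*t^-4 + 4*t^-5 - 3*t^-6 + t^-7

Answer: t - 2 + 4*t^-1 - 5*t^-2 + 6*t^-3 - 5*t^-4 + 4*t^-5 - 3*t^-6 + t^-7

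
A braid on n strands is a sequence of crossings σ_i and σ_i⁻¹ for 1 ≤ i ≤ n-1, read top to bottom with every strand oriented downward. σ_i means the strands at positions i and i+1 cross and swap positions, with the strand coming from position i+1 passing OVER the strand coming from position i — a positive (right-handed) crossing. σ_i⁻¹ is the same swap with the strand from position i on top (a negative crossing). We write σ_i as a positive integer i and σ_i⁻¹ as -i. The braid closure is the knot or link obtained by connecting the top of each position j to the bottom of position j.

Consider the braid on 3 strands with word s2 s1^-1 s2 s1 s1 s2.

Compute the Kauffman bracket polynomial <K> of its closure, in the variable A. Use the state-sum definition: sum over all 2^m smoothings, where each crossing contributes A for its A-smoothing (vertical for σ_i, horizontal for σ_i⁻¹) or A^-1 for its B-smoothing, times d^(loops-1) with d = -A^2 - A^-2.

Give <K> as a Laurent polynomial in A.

Braid: s2 s1^-1 s2 s1 s1 s2 on 3 strands, 6 crossings.
Writhe w = (#positive) - (#negative) = 5 - 1 = 4.
Enumerate smoothing states for the bracket polynomial. There are 2^6 = 64 states.
For each crossing: s=0 is the vertical smoothing, s=1 horizontal. Crossing k contributes A^(sign_k * (1 - 2*s_k)); loop factor d = -A^2 - A^-2.
Tabulate the states by total A-exponent and number of loops L (A-exp: L × count):
  A^6: L=2 ×1
  A^4: L=1 ×3, L=3 ×3
  A^2: L=2 ×14, L=4 ×1
  A^0: L=1 ×10, L=3 ×10
  A^-2: L=2 ×13, L=4 ×2
  A^-4: L=3 ×6
  A^-6: L=4 ×1
Each group contributes A^e * Σ count * d^(L-1):
Powers of d = -A^2 - A^-2: d^2 = A^4 + 2 + A^-4; d^3 = -A^6 - 3*A^2 - 3*A^-2 - A^-6.
  A^6 * (d) = -A^8 - A^4
  A^4 * (3 + 3*d^2) = 3*A^8 + 9*A^4 + 3
  A^2 * (14*d + d^3) = -A^8 - 17*A^4 - 17 - A^-4
  A^0 * (10 + 10*d^2) = 10*A^4 + 30 + 10*A^-4
  A^-2 * (13*d + 2*d^3) = -2*A^4 - 19 - 19*A^-4 - 2*A^-8
  A^-4 * (6*d^2) = 6 + 12*A^-4 + 6*A^-8
  A^-6 * (d^3) = -1 - 3*A^-4 - 3*A^-8 - A^-12
Summing the groups: <K> = A^8 - A^4 + 2 - A^-4 + A^-8 - A^-12

Answer: A^8 - A^4 + 2 - A^-4 + A^-8 - A^-12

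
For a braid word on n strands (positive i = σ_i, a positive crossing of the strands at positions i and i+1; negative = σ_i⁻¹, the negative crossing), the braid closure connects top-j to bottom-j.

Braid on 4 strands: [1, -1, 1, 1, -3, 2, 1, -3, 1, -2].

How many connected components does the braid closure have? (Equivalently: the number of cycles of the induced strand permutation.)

2

Derivation:
Track the strand permutation on 4 strands, starting from identity.
  step 1: s1 swaps positions 1,2 -> [2 1 3 4]
  step 2: s1^-1 swaps positions 1,2 -> [1 2 3 4]
  step 3: s1 swaps positions 1,2 -> [2 1 3 4]
  step 4: s1 swaps positions 1,2 -> [1 2 3 4]
  step 5: s3^-1 swaps positions 3,4 -> [1 2 4 3]
  step 6: s2 swaps positions 2,3 -> [1 4 2 3]
  step 7: s1 swaps positions 1,2 -> [4 1 2 3]
  step 8: s3^-1 swaps positions 3,4 -> [4 1 3 2]
  step 9: s1 swaps positions 1,2 -> [1 4 3 2]
  step 10: s2^-1 swaps positions 2,3 -> [1 3 4 2]
Final permutation (position -> original strand): [1 3 4 2]
Closure components = cycle count of this permutation = 2.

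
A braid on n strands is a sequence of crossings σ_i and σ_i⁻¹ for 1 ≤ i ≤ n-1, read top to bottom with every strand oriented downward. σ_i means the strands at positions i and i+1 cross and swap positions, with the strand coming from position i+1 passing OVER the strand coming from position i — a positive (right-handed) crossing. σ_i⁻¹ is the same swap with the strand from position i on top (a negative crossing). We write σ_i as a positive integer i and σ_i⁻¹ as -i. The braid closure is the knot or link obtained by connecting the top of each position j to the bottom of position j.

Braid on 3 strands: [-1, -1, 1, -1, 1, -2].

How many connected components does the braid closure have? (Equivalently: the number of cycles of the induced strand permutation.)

1

Derivation:
Track the strand permutation on 3 strands, starting from identity.
  step 1: s1^-1 swaps positions 1,2 -> [2 1 3]
  step 2: s1^-1 swaps positions 1,2 -> [1 2 3]
  step 3: s1 swaps positions 1,2 -> [2 1 3]
  step 4: s1^-1 swaps positions 1,2 -> [1 2 3]
  step 5: s1 swaps positions 1,2 -> [2 1 3]
  step 6: s2^-1 swaps positions 2,3 -> [2 3 1]
Final permutation (position -> original strand): [2 3 1]
Closure components = cycle count of this permutation = 1.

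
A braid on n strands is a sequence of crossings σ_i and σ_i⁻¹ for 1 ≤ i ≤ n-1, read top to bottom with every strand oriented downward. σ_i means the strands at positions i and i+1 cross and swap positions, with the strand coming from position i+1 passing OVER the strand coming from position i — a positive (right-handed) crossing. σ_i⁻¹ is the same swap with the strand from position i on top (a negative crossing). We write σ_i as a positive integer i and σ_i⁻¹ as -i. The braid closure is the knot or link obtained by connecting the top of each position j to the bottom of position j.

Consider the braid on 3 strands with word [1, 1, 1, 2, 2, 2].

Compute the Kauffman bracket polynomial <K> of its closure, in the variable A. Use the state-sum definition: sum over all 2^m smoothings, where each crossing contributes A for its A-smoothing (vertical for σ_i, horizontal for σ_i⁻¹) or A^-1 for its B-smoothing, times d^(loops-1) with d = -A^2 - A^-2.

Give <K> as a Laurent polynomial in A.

Braid: s1 s1 s1 s2 s2 s2 on 3 strands, 6 crossings.
Writhe w = (#positive) - (#negative) = 6 - 0 = 6.
Enumerate smoothing states for the bracket polynomial. There are 2^6 = 64 states.
For each crossing: s=0 is the vertical smoothing, s=1 horizontal. Crossing k contributes A^(sign_k * (1 - 2*s_k)); loop factor d = -A^2 - A^-2.
Tabulate the states by total A-exponent and number of loops L (A-exp: L × count):
  A^6: L=3 ×1
  A^4: L=2 ×6
  A^2: L=1 ×9, L=3 ×6
  A^0: L=2 ×18, L=4 ×2
  A^-2: L=3 ×15
  A^-4: L=4 ×6
  A^-6: L=5 ×1
Each group contributes A^e * Σ count * d^(L-1):
Powers of d = -A^2 - A^-2: d^2 = A^4 + 2 + A^-4; d^3 = -A^6 - 3*A^2 - 3*A^-2 - A^-6; d^4 = A^8 + 4*A^4 + 6 + 4*A^-4 + A^-8.
  A^6 * (d^2) = A^10 + 2*A^6 + A^2
  A^4 * (6*d) = -6*A^6 - 6*A^2
  A^2 * (9 + 6*d^2) = 6*A^6 + 21*A^2 + 6*A^-2
  A^0 * (18*d + 2*d^3) = -2*A^6 - 24*A^2 - 24*A^-2 - 2*A^-6
  A^-2 * (15*d^2) = 15*A^2 + 30*A^-2 + 15*A^-6
  A^-4 * (6*d^3) = -6*A^2 - 18*A^-2 - 18*A^-6 - 6*A^-10
  A^-6 * (d^4) = A^2 + 4*A^-2 + 6*A^-6 + 4*A^-10 + A^-14
Summing the groups: <K> = A^10 + 2*A^2 - 2*A^-2 + A^-6 - 2*A^-10 + A^-14

Answer: A^10 + 2*A^2 - 2*A^-2 + A^-6 - 2*A^-10 + A^-14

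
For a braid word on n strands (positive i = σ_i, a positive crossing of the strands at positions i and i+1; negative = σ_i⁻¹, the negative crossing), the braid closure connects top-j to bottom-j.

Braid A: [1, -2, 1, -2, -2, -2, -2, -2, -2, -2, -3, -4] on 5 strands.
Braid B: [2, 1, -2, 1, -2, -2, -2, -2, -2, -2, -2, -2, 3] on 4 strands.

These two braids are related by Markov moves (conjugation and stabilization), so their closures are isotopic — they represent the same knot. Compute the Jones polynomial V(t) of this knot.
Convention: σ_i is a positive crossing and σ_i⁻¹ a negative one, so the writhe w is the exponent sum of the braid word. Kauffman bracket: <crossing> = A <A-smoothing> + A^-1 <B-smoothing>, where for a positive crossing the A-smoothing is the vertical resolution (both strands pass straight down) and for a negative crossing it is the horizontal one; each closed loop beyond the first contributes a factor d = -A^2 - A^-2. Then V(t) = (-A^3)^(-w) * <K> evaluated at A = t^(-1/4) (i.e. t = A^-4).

Markov-equivalent braids have isotopic closures, hence identical knot invariants. Strip the Markov moves from each word to reach a common short braid β, then compute V(t) once on β.
Braid A: s1 s2^-1 s1 s2^-1 s2^-1 s2^-1 s2^-1 s2^-1 s2^-1 s2^-1 s3^-1 s4^-1 on 5 strands reduces by inverse Markov moves (closure unchanged at each step):
  Destabilize: the word has the form β·s4^-1 where s4^-1 occurs only as the final letter (β ∈ B_4); drop it and the last strand → 4 strands.
  Destabilize: the word has the form β·s3^-1 where s3^-1 occurs only as the final letter (β ∈ B_3); drop it and the last strand → 3 strands.
Reduced to β = s1 s2^-1 s1 s2^-1 s2^-1 s2^-1 s2^-1 s2^-1 s2^-1 s2^-1 on 3 strands, 10 crossings.
Braid B: s2 s1 s2^-1 s1 s2^-1 s2^-1 s2^-1 s2^-1 s2^-1 s2^-1 s2^-1 s2^-1 s3 on 4 strands reduces by inverse Markov moves (closure unchanged at each step):
  Destabilize: the word has the form β·s3 where s3 occurs only as the final letter (β ∈ B_3); drop it and the last strand → 3 strands.
  Deconjugate: the word is γ·β·γ⁻¹ with γ = s2 (prefix) and γ⁻¹ = s2^-1 (suffix); strip both.
Reduced to β = s1 s2^-1 s1 s2^-1 s2^-1 s2^-1 s2^-1 s2^-1 s2^-1 s2^-1 on 3 strands, 10 crossings.
Both give the same β = s1 s2^-1 s1 s2^-1 s2^-1 s2^-1 s2^-1 s2^-1 s2^-1 s2^-1 on 3 strands, so one state sum suffices:
Braid: s1 s2^-1 s1 s2^-1 s2^-1 s2^-1 s2^-1 s2^-1 s2^-1 s2^-1 on 3 strands, 10 crossings.
Writhe w = (#positive) - (#negative) = 2 - 8 = -6.
State-sum expansion of <K>. There are 2^10 = 1024 states.
Smooth each crossing (0=||, 1=⌣⌢); contribution A^(Σ sign_k(1-2s_k)) * d^(L-1).
Tabulate the states by total A-exponent and number of loops L (A-exp: L × count):
  A^10: L=9 ×1
  A^8: L=8 ×10
  A^6: L=7 ×45
  A^4: L=6 ×119, L=8 ×1
  A^2: L=5 ×203, L=7 ×7
  A^0: L=4 ×231, L=6 ×21
  A^-2: L=3 ×175, L=5 ×35
  A^-4: L=2 ×85, L=4 ×35
  A^-6: L=1 ×23, L=3 ×22
  A^-8: L=2 ×10
  A^-10: L=3 ×1
Each group contributes A^e * Σ count * d^(L-1):
Powers of d = -A^2 - A^-2: d^2 = A^4 + 2 + A^-4; d^3 = -A^6 - 3*A^2 - 3*A^-2 - A^-6; d^4 = A^8 + 4*A^4 + 6 + 4*A^-4 + A^-8; d^5 = -A^10 - 5*A^6 - 10*A^2 - 10*A^-2 - 5*A^-6 - A^-10; d^6 = A^12 + 6*A^8 + 15*A^4 + 20 + 15*A^-4 + 6*A^-8 + A^-12; d^7 = -A^14 - 7*A^10 - 21*A^6 - 35*A^2 - 35*A^-2 - 21*A^-6 - 7*A^-10 - A^-14; d^8 = A^16 + 8*A^12 + 28*A^8 + 56*A^4 + 70 + 56*A^-4 + 28*A^-8 + 8*A^-12 + A^-16.
  A^10 * (d^8) = A^26 + 8*A^22 + 28*A^18 + 56*A^14 + 70*A^10 + 56*A^6 + 28*A^2 + 8*A^-2 + A^-6
  A^8 * (10*d^7) = -10*A^22 - 70*A^18 - 210*A^14 - 350*A^10 - 350*A^6 - 210*A^2 - 70*A^-2 - 10*A^-6
  A^6 * (45*d^6) = 45*A^18 + 270*A^14 + 675*A^10 + 900*A^6 + 675*A^2 + 270*A^-2 + 45*A^-6
  A^4 * (119*d^5 + d^7) = -A^18 - 126*A^14 - 616*A^10 - 1225*A^6 - 1225*A^2 - 616*A^-2 - 126*A^-6 - A^-10
  A^2 * (203*d^4 + 7*d^6) = 7*A^14 + 245*A^10 + 917*A^6 + 1358*A^2 + 917*A^-2 + 245*A^-6 + 7*A^-10
  A^0 * (231*d^3 + 21*d^5) = -21*A^10 - 336*A^6 - 903*A^2 - 903*A^-2 - 336*A^-6 - 21*A^-10
  A^-2 * (175*d^2 + 35*d^4) = 35*A^6 + 315*A^2 + 560*A^-2 + 315*A^-6 + 35*A^-10
  A^-4 * (85*d + 35*d^3) = -35*A^2 - 190*A^-2 - 190*A^-6 - 35*A^-10
  A^-6 * (23 + 22*d^2) = 22*A^-2 + 67*A^-6 + 22*A^-10
  A^-8 * (10*d) = -10*A^-6 - 10*A^-10
  A^-10 * (d^2) = A^-6 + 2*A^-10 + A^-14
Summing the groups: <K> = A^26 - 2*A^22 + 2*A^18 - 3*A^14 + 3*A^10 - 3*A^6 + 3*A^2 - 2*A^-2 + 2*A^-6 - A^-10 + A^-14
Normalise by the writhe: (-A^3)^(-w) = (-A^3)^(6) = A^18, so f(A) = A^18 * <K> = A^44 - 2*A^40 + 2*A^36 - 3*A^32 + 3*A^28 - 3*A^24 + 3*A^20 - 2*A^16 + 2*A^12 - A^8 + A^4.
Substitute A = t^(-1/4), i.e. A^e → t^(-e/4): V(t) = t^-1 - t^-2 + 2*t^-3 - 2*t^-4 + 3*t^-5 - 3*t^-6 + 3*t^-7 - 3*t^-8 + 2*t^-9 - 2*t^-10 + t^-11

Answer: t^-1 - t^-2 + 2*t^-3 - 2*t^-4 + 3*t^-5 - 3*t^-6 + 3*t^-7 - 3*t^-8 + 2*t^-9 - 2*t^-10 + t^-11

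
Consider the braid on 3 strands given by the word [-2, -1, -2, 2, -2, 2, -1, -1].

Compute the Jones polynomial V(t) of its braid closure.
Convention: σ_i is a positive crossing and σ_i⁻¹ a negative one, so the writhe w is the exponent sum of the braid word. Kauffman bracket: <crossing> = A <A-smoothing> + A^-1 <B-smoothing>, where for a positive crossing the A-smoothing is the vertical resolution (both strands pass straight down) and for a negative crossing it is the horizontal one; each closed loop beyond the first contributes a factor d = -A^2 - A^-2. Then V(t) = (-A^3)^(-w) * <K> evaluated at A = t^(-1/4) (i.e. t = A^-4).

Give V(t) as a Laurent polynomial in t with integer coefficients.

First cancel adjacent σ_i σ_i⁻¹ pairs (Reidemeister II — same braid, same closure): s2^-1 s1^-1 s2^-1 s2 s2^-1 s2 s1^-1 s1^-1 → s2^-1 s1^-1 s1^-1 s1^-1.
Braid: s2^-1 s1^-1 s1^-1 s1^-1 on 3 strands, 4 crossings.
Writhe w = (#positive) - (#negative) = 0 - 4 = -4.
State-sum expansion of <K>. There are 2^4 = 16 states.
Each crossing splits two ways (0=vertical, 1=horizontal). The state's weight is A^(#A-smoothings - #B-smoothings) * d^(loops - 1).
  state 0000: A-exp=-4, loops=3, term = A^-4 * d^2
  state 0001: A-exp=-2, loops=2, term = A^-2 * d^1
  state 0010: A-exp=-2, loops=2, term = A^-2 * d^1
  state 0011: A-exp=+0, loops=3, term = A^0 * d^2
  state 0100: A-exp=-2, loops=2, term = A^-2 * d^1
  state 0101: A-exp=+0, loops=3, term = A^0 * d^2
  state 0110: A-exp=+0, loops=3, term = A^0 * d^2
  state 0111: A-exp=+2, loops=4, term = A^2 * d^3
  state 1000: A-exp=-2, loops=2, term = A^-2 * d^1
  state 1001: A-exp=+0, loops=1, term = A^0 * d^0
  state 1010: A-exp=+0, loops=1, term = A^0 * d^0
  state 1011: A-exp=+2, loops=2, term = A^2 * d^1
  state 1100: A-exp=+0, loops=1, term = A^0 * d^0
  state 1101: A-exp=+2, loops=2, term = A^2 * d^1
  state 1110: A-exp=+2, loops=2, term = A^2 * d^1
  state 1111: A-exp=+4, loops=3, term = A^4 * d^2
Collect the terms by A-exponent (count of states per loop number):
Powers of d = -A^2 - A^-2: d^2 = A^4 + 2 + A^-4; d^3 = -A^6 - 3*A^2 - 3*A^-2 - A^-6.
  A^4 * (d^2) = A^8 + 2*A^4 + 1
  A^2 * (3*d + d^3) = -A^8 - 6*A^4 - 6 - A^-4
  A^0 * (3 + 3*d^2) = 3*A^4 + 9 + 3*A^-4
  A^-2 * (4*d) = -4 - 4*A^-4
  A^-4 * (d^2) = 1 + 2*A^-4 + A^-8
Summing the groups: <K> = -A^4 + 1 + A^-8
Normalise by the writhe: (-A^3)^(-w) = (-A^3)^(4) = A^12, so f(A) = A^12 * <K> = -A^16 + A^12 + A^4.
Substitute A = t^(-1/4), i.e. A^e → t^(-e/4): V(t) = t^-1 + t^-3 - t^-4

Answer: t^-1 + t^-3 - t^-4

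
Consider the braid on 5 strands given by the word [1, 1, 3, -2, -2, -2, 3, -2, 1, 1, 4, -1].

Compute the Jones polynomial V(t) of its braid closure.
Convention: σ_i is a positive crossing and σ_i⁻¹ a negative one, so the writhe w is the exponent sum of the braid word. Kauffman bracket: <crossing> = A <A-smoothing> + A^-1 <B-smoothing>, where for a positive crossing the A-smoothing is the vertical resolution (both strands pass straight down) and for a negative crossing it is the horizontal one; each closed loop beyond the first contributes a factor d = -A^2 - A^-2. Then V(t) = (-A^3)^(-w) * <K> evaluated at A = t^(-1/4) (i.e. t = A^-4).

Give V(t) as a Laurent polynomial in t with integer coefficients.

The presented braid s1 s1 s3 s2^-1 s2^-1 s2^-1 s3 s2^-1 s1 s1 s4 s1^-1 on 5 strands reduces by inverse Markov moves (closure unchanged at each step):
  Deconjugate: the word is γ·β·γ⁻¹ with γ = s1 (prefix) and γ⁻¹ = s1^-1 (suffix); strip both.
  Destabilize: the word has the form β·s4 where s4 occurs only as the final letter (β ∈ B_4); drop it and the last strand → 4 strands.
Reduced to β = s1 s3 s2^-1 s2^-1 s2^-1 s3 s2^-1 s1 s1 on 4 strands, 9 crossings.
Compute on β:
Braid: s1 s3 s2^-1 s2^-1 s2^-1 s3 s2^-1 s1 s1 on 4 strands, 9 crossings.
Writhe w = (#positive) - (#negative) = 5 - 4 = 1.
Computing the Kauffman bracket via state sum. There are 2^9 = 512 states.
Smooth each crossing (0=||, 1=⌣⌢); contribution A^(Σ sign_k(1-2s_k)) * d^(L-1).
Tabulate the states by total A-exponent and number of loops L (A-exp: L × count):
  A^9: L=6 ×1
  A^7: L=5 ×9
  A^5: L=4 ×33, L=6 ×3
  A^3: L=3 ×64, L=5 ×19, L=7 ×1
  A^1: L=2 ×68, L=4 ×52, L=6 ×6
  A^-1: L=1 ×33, L=3 ×75, L=5 ×18
  A^-3: L=2 ×51, L=4 ×32, L=6 ×1
  A^-5: L=3 ×32, L=5 ×4
  A^-7: L=4 ×9
  A^-9: L=5 ×1
Each group contributes A^e * Σ count * d^(L-1):
Powers of d = -A^2 - A^-2: d^2 = A^4 + 2 + A^-4; d^3 = -A^6 - 3*A^2 - 3*A^-2 - A^-6; d^4 = A^8 + 4*A^4 + 6 + 4*A^-4 + A^-8; d^5 = -A^10 - 5*A^6 - 10*A^2 - 10*A^-2 - 5*A^-6 - A^-10; d^6 = A^12 + 6*A^8 + 15*A^4 + 20 + 15*A^-4 + 6*A^-8 + A^-12.
  A^9 * (d^5) = -A^19 - 5*A^15 - 10*A^11 - 10*A^7 - 5*A^3 - A^-1
  A^7 * (9*d^4) = 9*A^15 + 36*A^11 + 54*A^7 + 36*A^3 + 9*A^-1
  A^5 * (33*d^3 + 3*d^5) = -3*A^15 - 48*A^11 - 129*A^7 - 129*A^3 - 48*A^-1 - 3*A^-5
  A^3 * (64*d^2 + 19*d^4 + d^6) = A^15 + 25*A^11 + 155*A^7 + 262*A^3 + 155*A^-1 + 25*A^-5 + A^-9
  A^1 * (68*d + 52*d^3 + 6*d^5) = -6*A^11 - 82*A^7 - 284*A^3 - 284*A^-1 - 82*A^-5 - 6*A^-9
  A^-1 * (33 + 75*d^2 + 18*d^4) = 18*A^7 + 147*A^3 + 291*A^-1 + 147*A^-5 + 18*A^-9
  A^-3 * (51*d + 32*d^3 + d^5) = -A^7 - 37*A^3 - 157*A^-1 - 157*A^-5 - 37*A^-9 - A^-13
  A^-5 * (32*d^2 + 4*d^4) = 4*A^3 + 48*A^-1 + 88*A^-5 + 48*A^-9 + 4*A^-13
  A^-7 * (9*d^3) = -9*A^-1 - 27*A^-5 - 27*A^-9 - 9*A^-13
  A^-9 * (d^4) = A^-1 + 4*A^-5 + 6*A^-9 + 4*A^-13 + A^-17
Summing the groups: <K> = -A^19 + 2*A^15 - 3*A^11 + 5*A^7 - 6*A^3 + 5*A^-1 - 5*A^-5 + 3*A^-9 - 2*A^-13 + A^-17
Normalise by the writhe: (-A^3)^(-w) = (-A^3)^(-1) = -A^-3, so f(A) = -A^-3 * <K> = A^16 - 2*A^12 + 3*A^8 - 5*A^4 + 6 - 5*A^-4 + 5*A^-8 - 3*A^-12 + 2*A^-16 - A^-20.
Substitute A = t^(-1/4), i.e. A^e → t^(-e/4): V(t) = -t^5 + 2*t^4 - 3*t^3 + 5*t^2 - 5*t + 6 - 5*t^-1 + 3*t^-2 - 2*t^-3 + t^-4

Answer: -t^5 + 2*t^4 - 3*t^3 + 5*t^2 - 5*t + 6 - 5*t^-1 + 3*t^-2 - 2*t^-3 + t^-4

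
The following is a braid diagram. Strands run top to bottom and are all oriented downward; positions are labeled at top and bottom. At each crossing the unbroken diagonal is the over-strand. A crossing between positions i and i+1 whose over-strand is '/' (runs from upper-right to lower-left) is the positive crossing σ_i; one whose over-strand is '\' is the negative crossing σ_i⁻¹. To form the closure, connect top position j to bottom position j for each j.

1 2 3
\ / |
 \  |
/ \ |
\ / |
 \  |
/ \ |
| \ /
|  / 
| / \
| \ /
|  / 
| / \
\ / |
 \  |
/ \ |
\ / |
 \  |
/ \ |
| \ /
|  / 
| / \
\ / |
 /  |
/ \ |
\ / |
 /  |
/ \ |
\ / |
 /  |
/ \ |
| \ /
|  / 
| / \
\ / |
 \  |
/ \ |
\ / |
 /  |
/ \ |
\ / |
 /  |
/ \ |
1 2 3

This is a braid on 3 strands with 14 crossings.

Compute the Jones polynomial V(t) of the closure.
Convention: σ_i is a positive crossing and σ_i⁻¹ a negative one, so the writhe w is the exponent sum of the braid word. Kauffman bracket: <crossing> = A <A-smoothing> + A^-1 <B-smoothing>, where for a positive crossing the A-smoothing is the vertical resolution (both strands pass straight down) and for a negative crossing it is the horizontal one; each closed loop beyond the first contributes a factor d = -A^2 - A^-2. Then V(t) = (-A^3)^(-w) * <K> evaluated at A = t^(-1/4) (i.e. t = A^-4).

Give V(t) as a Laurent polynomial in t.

-t^8 + 2*t^7 - 4*t^6 + 5*t^5 - 5*t^4 + 6*t^3 - 4*t^2 + 3*t - 1

Derivation:
Reading the diagram top to bottom ('/'-over between positions i,i+1 = s_i, '\'-over = s_i^-1): braid word = s1^-1 s1^-1 s2 s2 s1^-1 s1^-1 s2 s1 s1 s1 s2 s1^-1 s1 s1.
The presented braid s1^-1 s1^-1 s2 s2 s1^-1 s1^-1 s2 s1 s1 s1 s2 s1^-1 s1 s1 on 3 strands reduces by inverse Markov moves (closure unchanged at each step):
  Deconjugate: the word is γ·β·γ⁻¹ with γ = s1^-1 (prefix) and γ⁻¹ = s1 (suffix); strip both.
  Deconjugate: the word is γ·β·γ⁻¹ with γ = s1^-1 (prefix) and γ⁻¹ = s1 (suffix); strip both.
Reduced to β = s2 s2 s1^-1 s1^-1 s2 s1 s1 s1 s2 s1^-1 on 3 strands, 10 crossings.
Compute on β:
Braid: s2 s2 s1^-1 s1^-1 s2 s1 s1 s1 s2 s1^-1 on 3 strands, 10 crossings.
Writhe w = (#positive) - (#negative) = 7 - 3 = 4.
Enumerate smoothing states for the bracket polynomial. There are 2^10 = 1024 states.
For each crossing: s=0 is the vertical smoothing, s=1 horizontal. Crossing k contributes A^(sign_k * (1 - 2*s_k)); loop factor d = -A^2 - A^-2.
Tabulate the states by total A-exponent and number of loops L (A-exp: L × count):
  A^10: L=4 ×1
  A^8: L=3 ×7, L=5 ×3
  A^6: L=2 ×19, L=4 ×23, L=6 ×3
  A^4: L=1 ×20, L=3 ×75, L=5 ×24, L=7 ×1
  A^2: L=2 ×114, L=4 ×86, L=6 ×10
  A^0: L=1 ×51, L=3 ×155, L=5 ×45, L=7 ×1
  A^-2: L=2 ×102, L=4 ×98, L=6 ×10
  A^-4: L=3 ×89, L=5 ×30, L=7 ×1
  A^-6: L=4 ×41, L=6 ×4
  A^-8: L=5 ×10
  A^-10: L=6 ×1
Each group contributes A^e * Σ count * d^(L-1):
Powers of d = -A^2 - A^-2: d^2 = A^4 + 2 + A^-4; d^3 = -A^6 - 3*A^2 - 3*A^-2 - A^-6; d^4 = A^8 + 4*A^4 + 6 + 4*A^-4 + A^-8; d^5 = -A^10 - 5*A^6 - 10*A^2 - 10*A^-2 - 5*A^-6 - A^-10; d^6 = A^12 + 6*A^8 + 15*A^4 + 20 + 15*A^-4 + 6*A^-8 + A^-12.
  A^10 * (d^3) = -A^16 - 3*A^12 - 3*A^8 - A^4
  A^8 * (7*d^2 + 3*d^4) = 3*A^16 + 19*A^12 + 32*A^8 + 19*A^4 + 3
  A^6 * (19*d + 23*d^3 + 3*d^5) = -3*A^16 - 38*A^12 - 118*A^8 - 118*A^4 - 38 - 3*A^-4
  A^4 * (20 + 75*d^2 + 24*d^4 + d^6) = A^16 + 30*A^12 + 186*A^8 + 334*A^4 + 186 + 30*A^-4 + A^-8
  A^2 * (114*d + 86*d^3 + 10*d^5) = -10*A^12 - 136*A^8 - 472*A^4 - 472 - 136*A^-4 - 10*A^-8
  A^0 * (51 + 155*d^2 + 45*d^4 + d^6) = A^12 + 51*A^8 + 350*A^4 + 651 + 350*A^-4 + 51*A^-8 + A^-12
  A^-2 * (102*d + 98*d^3 + 10*d^5) = -10*A^8 - 148*A^4 - 496 - 496*A^-4 - 148*A^-8 - 10*A^-12
  A^-4 * (89*d^2 + 30*d^4 + d^6) = A^8 + 36*A^4 + 224 + 378*A^-4 + 224*A^-8 + 36*A^-12 + A^-16
  A^-6 * (41*d^3 + 4*d^5) = -4*A^4 - 61 - 163*A^-4 - 163*A^-8 - 61*A^-12 - 4*A^-16
  A^-8 * (10*d^4) = 10 + 40*A^-4 + 60*A^-8 + 40*A^-12 + 10*A^-16
  A^-10 * (d^5) = -1 - 5*A^-4 - 10*A^-8 - 10*A^-12 - 5*A^-16 - A^-20
Summing the groups: <K> = -A^12 + 3*A^8 - 4*A^4 + 6 - 5*A^-4 + 5*A^-8 - 4*A^-12 + 2*A^-16 - A^-20
Normalise by the writhe: (-A^3)^(-w) = (-A^3)^(-4) = A^-12, so f(A) = A^-12 * <K> = -1 + 3*A^-4 - 4*A^-8 + 6*A^-12 - 5*A^-16 + 5*A^-20 - 4*A^-24 + 2*A^-28 - A^-32.
Substitute A = t^(-1/4), i.e. A^e → t^(-e/4): V(t) = -t^8 + 2*t^7 - 4*t^6 + 5*t^5 - 5*t^4 + 6*t^3 - 4*t^2 + 3*t - 1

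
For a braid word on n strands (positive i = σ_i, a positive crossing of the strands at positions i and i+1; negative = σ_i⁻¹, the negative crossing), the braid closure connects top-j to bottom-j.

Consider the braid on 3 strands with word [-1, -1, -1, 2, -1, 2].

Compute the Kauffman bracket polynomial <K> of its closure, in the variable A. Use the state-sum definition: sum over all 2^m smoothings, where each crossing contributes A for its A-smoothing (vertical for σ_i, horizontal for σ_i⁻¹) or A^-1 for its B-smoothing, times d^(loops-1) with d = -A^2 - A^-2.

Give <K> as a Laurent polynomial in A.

Braid: s1^-1 s1^-1 s1^-1 s2 s1^-1 s2 on 3 strands, 6 crossings.
Writhe w = (#positive) - (#negative) = 2 - 4 = -2.
Enumerate smoothing states for the bracket polynomial. There are 2^6 = 64 states.
For each crossing: s=0 is the vertical smoothing, s=1 horizontal. Crossing k contributes A^(sign_k * (1 - 2*s_k)); loop factor d = -A^2 - A^-2.
Tabulate the states by total A-exponent and number of loops L (A-exp: L × count):
  A^6: L=5 ×1
  A^4: L=4 ×6
  A^2: L=3 ×15
  A^0: L=2 ×19, L=4 ×1
  A^-2: L=1 ×11, L=3 ×4
  A^-4: L=2 ×6
  A^-6: L=3 ×1
Each group contributes A^e * Σ count * d^(L-1):
Powers of d = -A^2 - A^-2: d^2 = A^4 + 2 + A^-4; d^3 = -A^6 - 3*A^2 - 3*A^-2 - A^-6; d^4 = A^8 + 4*A^4 + 6 + 4*A^-4 + A^-8.
  A^6 * (d^4) = A^14 + 4*A^10 + 6*A^6 + 4*A^2 + A^-2
  A^4 * (6*d^3) = -6*A^10 - 18*A^6 - 18*A^2 - 6*A^-2
  A^2 * (15*d^2) = 15*A^6 + 30*A^2 + 15*A^-2
  A^0 * (19*d + d^3) = -A^6 - 22*A^2 - 22*A^-2 - A^-6
  A^-2 * (11 + 4*d^2) = 4*A^2 + 19*A^-2 + 4*A^-6
  A^-4 * (6*d) = -6*A^-2 - 6*A^-6
  A^-6 * (d^2) = A^-2 + 2*A^-6 + A^-10
Summing the groups: <K> = A^14 - 2*A^10 + 2*A^6 - 2*A^2 + 2*A^-2 - A^-6 + A^-10

Answer: A^14 - 2*A^10 + 2*A^6 - 2*A^2 + 2*A^-2 - A^-6 + A^-10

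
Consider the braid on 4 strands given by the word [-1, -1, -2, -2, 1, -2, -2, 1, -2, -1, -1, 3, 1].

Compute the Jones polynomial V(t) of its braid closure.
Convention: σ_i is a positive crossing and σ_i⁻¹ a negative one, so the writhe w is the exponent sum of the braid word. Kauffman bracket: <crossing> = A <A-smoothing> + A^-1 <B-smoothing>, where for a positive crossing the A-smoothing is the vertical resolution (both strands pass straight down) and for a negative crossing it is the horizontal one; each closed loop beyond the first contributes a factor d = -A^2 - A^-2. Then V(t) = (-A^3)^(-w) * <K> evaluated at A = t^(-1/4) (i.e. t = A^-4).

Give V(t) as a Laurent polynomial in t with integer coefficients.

2*t^-2 - 3*t^-3 + 6*t^-4 - 7*t^-5 + 7*t^-6 - 7*t^-7 + 5*t^-8 - 3*t^-9 + t^-10

Derivation:
The presented braid s1^-1 s1^-1 s2^-1 s2^-1 s1 s2^-1 s2^-1 s1 s2^-1 s1^-1 s1^-1 s3 s1 on 4 strands reduces by inverse Markov moves (closure unchanged at each step):
  Deconjugate: the word is γ·β·γ⁻¹ with γ = s1^-1 (prefix) and γ⁻¹ = s1 (suffix); strip both.
  Destabilize: the word has the form β·s3 where s3 occurs only as the final letter (β ∈ B_3); drop it and the last strand → 3 strands.
Reduced to β = s1^-1 s2^-1 s2^-1 s1 s2^-1 s2^-1 s1 s2^-1 s1^-1 s1^-1 on 3 strands, 10 crossings.
Compute on β:
Braid: s1^-1 s2^-1 s2^-1 s1 s2^-1 s2^-1 s1 s2^-1 s1^-1 s1^-1 on 3 strands, 10 crossings.
Writhe w = (#positive) - (#negative) = 2 - 8 = -6.
State-sum expansion of <K>. There are 2^10 = 1024 states.
Each crossing splits two ways (0=vertical, 1=horizontal). The state's weight is A^(#A-smoothings - #B-smoothings) * d^(loops - 1).
Tabulate the states by total A-exponent and number of loops L (A-exp: L × count):
  A^10: L=7 ×1
  A^8: L=6 ×10
  A^6: L=5 ×44, L=7 ×1
  A^4: L=4 ×110, L=6 ×10
  A^2: L=3 ×166, L=5 ×44
  A^0: L=2 ×144, L=4 ×106, L=6 ×2
  A^-2: L=1 ×57, L=3 ×140, L=5 ×13
  A^-4: L=2 ×91, L=4 ×28, L=6 ×1
  A^-6: L=1 ×16, L=3 ×26, L=5 ×3
  A^-8: L=2 ×7, L=4 ×3
  A^-10: L=3 ×1
Each group contributes A^e * Σ count * d^(L-1):
Powers of d = -A^2 - A^-2: d^2 = A^4 + 2 + A^-4; d^3 = -A^6 - 3*A^2 - 3*A^-2 - A^-6; d^4 = A^8 + 4*A^4 + 6 + 4*A^-4 + A^-8; d^5 = -A^10 - 5*A^6 - 10*A^2 - 10*A^-2 - 5*A^-6 - A^-10; d^6 = A^12 + 6*A^8 + 15*A^4 + 20 + 15*A^-4 + 6*A^-8 + A^-12.
  A^10 * (d^6) = A^22 + 6*A^18 + 15*A^14 + 20*A^10 + 15*A^6 + 6*A^2 + A^-2
  A^8 * (10*d^5) = -10*A^18 - 50*A^14 - 100*A^10 - 100*A^6 - 50*A^2 - 10*A^-2
  A^6 * (44*d^4 + d^6) = A^18 + 50*A^14 + 191*A^10 + 284*A^6 + 191*A^2 + 50*A^-2 + A^-6
  A^4 * (110*d^3 + 10*d^5) = -10*A^14 - 160*A^10 - 430*A^6 - 430*A^2 - 160*A^-2 - 10*A^-6
  A^2 * (166*d^2 + 44*d^4) = 44*A^10 + 342*A^6 + 596*A^2 + 342*A^-2 + 44*A^-6
  A^0 * (144*d + 106*d^3 + 2*d^5) = -2*A^10 - 116*A^6 - 482*A^2 - 482*A^-2 - 116*A^-6 - 2*A^-10
  A^-2 * (57 + 140*d^2 + 13*d^4) = 13*A^6 + 192*A^2 + 415*A^-2 + 192*A^-6 + 13*A^-10
  A^-4 * (91*d + 28*d^3 + d^5) = -A^6 - 33*A^2 - 185*A^-2 - 185*A^-6 - 33*A^-10 - A^-14
  A^-6 * (16 + 26*d^2 + 3*d^4) = 3*A^2 + 38*A^-2 + 86*A^-6 + 38*A^-10 + 3*A^-14
  A^-8 * (7*d + 3*d^3) = -3*A^-2 - 16*A^-6 - 16*A^-10 - 3*A^-14
  A^-10 * (d^2) = A^-6 + 2*A^-10 + A^-14
Summing the groups: <K> = A^22 - 3*A^18 + 5*A^14 - 7*A^10 + 7*A^6 - 7*A^2 + 6*A^-2 - 3*A^-6 + 2*A^-10
Normalise by the writhe: (-A^3)^(-w) = (-A^3)^(6) = A^18, so f(A) = A^18 * <K> = A^40 - 3*A^36 + 5*A^32 - 7*A^28 + 7*A^24 - 7*A^20 + 6*A^16 - 3*A^12 + 2*A^8.
Substitute A = t^(-1/4), i.e. A^e → t^(-e/4): V(t) = 2*t^-2 - 3*t^-3 + 6*t^-4 - 7*t^-5 + 7*t^-6 - 7*t^-7 + 5*t^-8 - 3*t^-9 + t^-10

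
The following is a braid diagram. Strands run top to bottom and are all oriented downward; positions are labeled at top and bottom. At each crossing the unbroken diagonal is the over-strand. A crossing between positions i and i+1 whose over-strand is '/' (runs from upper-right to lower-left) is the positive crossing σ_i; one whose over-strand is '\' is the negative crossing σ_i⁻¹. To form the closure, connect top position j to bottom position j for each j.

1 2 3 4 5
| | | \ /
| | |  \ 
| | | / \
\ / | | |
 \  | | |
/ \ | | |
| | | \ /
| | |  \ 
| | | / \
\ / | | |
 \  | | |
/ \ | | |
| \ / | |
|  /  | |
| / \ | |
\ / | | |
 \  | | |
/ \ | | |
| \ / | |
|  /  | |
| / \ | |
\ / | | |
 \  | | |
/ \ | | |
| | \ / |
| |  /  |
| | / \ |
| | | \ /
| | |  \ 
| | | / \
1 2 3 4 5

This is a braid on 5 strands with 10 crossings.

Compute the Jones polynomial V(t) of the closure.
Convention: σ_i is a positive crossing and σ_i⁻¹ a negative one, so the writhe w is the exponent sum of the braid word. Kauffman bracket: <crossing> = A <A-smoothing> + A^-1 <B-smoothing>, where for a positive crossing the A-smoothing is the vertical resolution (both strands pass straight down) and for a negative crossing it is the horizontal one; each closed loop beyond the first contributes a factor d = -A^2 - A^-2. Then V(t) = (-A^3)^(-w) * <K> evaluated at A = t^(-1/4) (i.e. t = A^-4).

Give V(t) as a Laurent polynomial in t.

1 - t^-1 + 3*t^-2 - 4*t^-3 + 5*t^-4 - 6*t^-5 + 5*t^-6 - 4*t^-7 + 3*t^-8 - t^-9

Derivation:
Reading the diagram top to bottom ('/'-over between positions i,i+1 = s_i, '\'-over = s_i^-1): braid word = s4^-1 s1^-1 s4^-1 s1^-1 s2 s1^-1 s2 s1^-1 s3 s4^-1.
Braid: s4^-1 s1^-1 s4^-1 s1^-1 s2 s1^-1 s2 s1^-1 s3 s4^-1 on 5 strands, 10 crossings.
Writhe w = (#positive) - (#negative) = 3 - 7 = -4.
State-sum expansion of <K>. There are 2^10 = 1024 states.
Smooth each crossing (0=||, 1=⌣⌢); contribution A^(Σ sign_k(1-2s_k)) * d^(L-1).
Tabulate the states by total A-exponent and number of loops L (A-exp: L × count):
  A^10: L=8 ×1
  A^8: L=7 ×10
  A^6: L=6 ×45
  A^4: L=5 ×118, L=7 ×2
  A^2: L=4 ×195, L=6 ×15
  A^0: L=3 ×203, L=5 ×49
  A^-2: L=2 ×123, L=4 ×85, L=6 ×2
  A^-4: L=1 ×33, L=3 ×78, L=5 ×9
  A^-6: L=2 ×29, L=4 ×16
  A^-8: L=3 ×9, L=5 ×1
  A^-10: L=4 ×1
Each group contributes A^e * Σ count * d^(L-1):
Powers of d = -A^2 - A^-2: d^2 = A^4 + 2 + A^-4; d^3 = -A^6 - 3*A^2 - 3*A^-2 - A^-6; d^4 = A^8 + 4*A^4 + 6 + 4*A^-4 + A^-8; d^5 = -A^10 - 5*A^6 - 10*A^2 - 10*A^-2 - 5*A^-6 - A^-10; d^6 = A^12 + 6*A^8 + 15*A^4 + 20 + 15*A^-4 + 6*A^-8 + A^-12; d^7 = -A^14 - 7*A^10 - 21*A^6 - 35*A^2 - 35*A^-2 - 21*A^-6 - 7*A^-10 - A^-14.
  A^10 * (d^7) = -A^24 - 7*A^20 - 21*A^16 - 35*A^12 - 35*A^8 - 21*A^4 - 7 - A^-4
  A^8 * (10*d^6) = 10*A^20 + 60*A^16 + 150*A^12 + 200*A^8 + 150*A^4 + 60 + 10*A^-4
  A^6 * (45*d^5) = -45*A^16 - 225*A^12 - 450*A^8 - 450*A^4 - 225 - 45*A^-4
  A^4 * (118*d^4 + 2*d^6) = 2*A^16 + 130*A^12 + 502*A^8 + 748*A^4 + 502 + 130*A^-4 + 2*A^-8
  A^2 * (195*d^3 + 15*d^5) = -15*A^12 - 270*A^8 - 735*A^4 - 735 - 270*A^-4 - 15*A^-8
  A^0 * (203*d^2 + 49*d^4) = 49*A^8 + 399*A^4 + 700 + 399*A^-4 + 49*A^-8
  A^-2 * (123*d + 85*d^3 + 2*d^5) = -2*A^8 - 95*A^4 - 398 - 398*A^-4 - 95*A^-8 - 2*A^-12
  A^-4 * (33 + 78*d^2 + 9*d^4) = 9*A^4 + 114 + 243*A^-4 + 114*A^-8 + 9*A^-12
  A^-6 * (29*d + 16*d^3) = -16 - 77*A^-4 - 77*A^-8 - 16*A^-12
  A^-8 * (9*d^2 + d^4) = 1 + 13*A^-4 + 24*A^-8 + 13*A^-12 + A^-16
  A^-10 * (d^3) = -A^-4 - 3*A^-8 - 3*A^-12 - A^-16
Summing the groups: <K> = -A^24 + 3*A^20 - 4*A^16 + 5*A^12 - 6*A^8 + 5*A^4 - 4 + 3*A^-4 - A^-8 + A^-12
Normalise by the writhe: (-A^3)^(-w) = (-A^3)^(4) = A^12, so f(A) = A^12 * <K> = -A^36 + 3*A^32 - 4*A^28 + 5*A^24 - 6*A^20 + 5*A^16 - 4*A^12 + 3*A^8 - A^4 + 1.
Substitute A = t^(-1/4), i.e. A^e → t^(-e/4): V(t) = 1 - t^-1 + 3*t^-2 - 4*t^-3 + 5*t^-4 - 6*t^-5 + 5*t^-6 - 4*t^-7 + 3*t^-8 - t^-9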